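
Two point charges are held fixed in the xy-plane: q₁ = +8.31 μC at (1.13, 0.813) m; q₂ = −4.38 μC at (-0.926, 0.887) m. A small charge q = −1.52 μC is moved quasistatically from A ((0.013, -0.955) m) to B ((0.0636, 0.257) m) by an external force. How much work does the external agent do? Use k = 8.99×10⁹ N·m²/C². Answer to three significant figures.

For quasistatic motion the external work equals the change in potential energy: W_ext = qΔV = q(V_B − V_A).
At A: distances to the source charges are 2.09 m, 2.07 m; V_A = Σ kqᵢ/rᵢ = 1.67×10⁴ V.
At B: distances to the source charges are 1.20 m, 1.17 m; V_B = Σ kqᵢ/rᵢ = 2.86×10⁴ V.
ΔV = V_B − V_A = 1.19×10⁴ V.
W_ext = qΔV = (-1.52×10⁻⁶ C)(1.19×10⁴ V) = -0.0181 J.

-0.0181 J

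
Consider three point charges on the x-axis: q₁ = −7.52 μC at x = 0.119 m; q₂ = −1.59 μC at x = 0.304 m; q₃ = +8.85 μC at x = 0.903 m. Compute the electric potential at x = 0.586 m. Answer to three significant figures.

The total potential is the scalar sum of each charge's contribution, V = Σ kqᵢ/rᵢ.
Distances from the field point to each charge: r₁ = 0.467 m, r₂ = 0.282 m, r₃ = 0.317 m.
V = k[(-7.52×10⁻⁶)/(0.467) + (-1.59×10⁻⁶)/(0.282) + (8.85×10⁻⁶)/(0.317)] = 5.55×10⁴ V.

5.55×10⁴ V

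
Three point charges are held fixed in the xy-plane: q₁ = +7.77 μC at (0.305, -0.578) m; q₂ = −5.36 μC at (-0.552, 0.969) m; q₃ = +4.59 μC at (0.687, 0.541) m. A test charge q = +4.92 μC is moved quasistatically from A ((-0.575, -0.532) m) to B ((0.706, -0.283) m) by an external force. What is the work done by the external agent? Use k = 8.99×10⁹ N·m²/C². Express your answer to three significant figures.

0.448 J

For quasistatic motion the external work equals the change in potential energy: W_ext = qΔV = q(V_B − V_A).
At A: distances to the source charges are 0.881 m, 1.50 m, 1.66 m; V_A = Σ kqᵢ/rᵢ = 7.21×10⁴ V.
At B: distances to the source charges are 0.498 m, 1.77 m, 0.824 m; V_B = Σ kqᵢ/rᵢ = 1.63×10⁵ V.
ΔV = V_B − V_A = 9.12×10⁴ V.
W_ext = qΔV = (4.92×10⁻⁶ C)(9.12×10⁴ V) = 0.448 J.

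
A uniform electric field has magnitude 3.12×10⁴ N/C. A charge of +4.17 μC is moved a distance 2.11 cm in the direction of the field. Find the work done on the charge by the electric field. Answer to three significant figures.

2.75×10⁻³ J

The potential change for a displacement 2.11 cm in the direction of the field is ΔV = −Ed = -658 V.
W_field = −qΔV = 2.75×10⁻³ J.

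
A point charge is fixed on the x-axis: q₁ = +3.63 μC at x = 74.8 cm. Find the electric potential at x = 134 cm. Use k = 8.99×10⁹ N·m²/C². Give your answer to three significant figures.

5.51×10⁴ V

Electric potential is a scalar, so the contributions from each charge add algebraically: V = Σ kqᵢ/rᵢ.
V = k[(3.63×10⁻⁶)/(0.592)] = 5.51×10⁴ V.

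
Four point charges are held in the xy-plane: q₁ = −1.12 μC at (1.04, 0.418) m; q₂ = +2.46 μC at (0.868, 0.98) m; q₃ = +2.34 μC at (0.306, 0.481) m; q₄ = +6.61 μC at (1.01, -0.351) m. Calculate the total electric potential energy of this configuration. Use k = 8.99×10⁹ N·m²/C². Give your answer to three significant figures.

The work to assemble the configuration equals its total potential energy, U = Σ kqᵢqⱼ/rᵢⱼ over all pairs.
Pair separations: r₁₂ = 0.588 m, r₁₃ = 0.737 m, r₁₄ = 0.770 m, r₂₃ = 0.752 m, r₂₄ = 1.34 m, r₃₄ = 1.09 m.
Summing all 6 pair terms gives U = 0.145 J.

0.145 J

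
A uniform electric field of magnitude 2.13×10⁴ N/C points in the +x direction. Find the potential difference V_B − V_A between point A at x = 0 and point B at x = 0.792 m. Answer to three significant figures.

-1.69×10⁴ V

In a uniform field, potential decreases in the direction of E: V_B − V_A = −E·Δx.
V_B − V_A = −(2.13×10⁴ V/m)(0.792 m) = -1.69×10⁴ V.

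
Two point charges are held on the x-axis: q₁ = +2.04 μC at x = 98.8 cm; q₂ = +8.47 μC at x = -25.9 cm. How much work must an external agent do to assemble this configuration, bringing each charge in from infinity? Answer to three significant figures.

0.125 J

The work to assemble the configuration equals its total potential energy, U = Σ kqᵢqⱼ/rᵢⱼ over all pairs.
Pair separations: r₁₂ = 1.25 m.
U = (0.125) = 0.125 J.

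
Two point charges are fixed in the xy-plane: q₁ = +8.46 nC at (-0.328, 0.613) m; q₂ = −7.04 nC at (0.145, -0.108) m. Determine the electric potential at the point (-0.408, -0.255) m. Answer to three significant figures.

-23.4 V

Electric potential is a scalar, so the contributions from each charge add algebraically: V = Σ kqᵢ/rᵢ.
Distances from the field point to each charge: r₁ = 0.872 m, r₂ = 0.572 m.
V = k[(8.46×10⁻⁹)/(0.872) + (-7.04×10⁻⁹)/(0.572)] = -23.4 V.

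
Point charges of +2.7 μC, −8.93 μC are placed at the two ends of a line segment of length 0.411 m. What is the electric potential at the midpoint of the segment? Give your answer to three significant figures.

Electric potential is a scalar, so the contributions from each charge add algebraically: V = Σ kqᵢ/rᵢ.
Each charge is 0.205 m from the midpoint.
V = k[(2.70×10⁻⁶)/(0.205) + (-8.93×10⁻⁶)/(0.205)] = -2.73×10⁵ V.

-2.73×10⁵ V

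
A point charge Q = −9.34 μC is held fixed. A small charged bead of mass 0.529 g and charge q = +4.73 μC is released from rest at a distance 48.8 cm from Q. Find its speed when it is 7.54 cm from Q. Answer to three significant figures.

Only the electrostatic force acts, so mechanical energy is conserved: ½mv² = U₁ − U₂ = kQq(1/r₁ − 1/r₂).
U₁ − U₂ = (8.99×10⁹ N·m²/C²)(-9.34×10⁻⁶ C)(4.73×10⁻⁶ C)(1/0.488 − 1/0.0754) = 4.45 J.
v = √(2·4.45/5.29×10⁻⁴) = 130 m/s.

130 m/s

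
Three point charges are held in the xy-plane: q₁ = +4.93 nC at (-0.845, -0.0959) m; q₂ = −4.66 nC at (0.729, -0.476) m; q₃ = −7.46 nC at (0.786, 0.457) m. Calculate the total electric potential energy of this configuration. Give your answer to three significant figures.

1.48×10⁻⁸ J

The work to assemble the configuration equals its total potential energy, U = Σ kqᵢqⱼ/rᵢⱼ over all pairs.
Pair separations: r₁₂ = 1.62 m, r₁₃ = 1.72 m, r₂₃ = 0.935 m.
U = (-1.28×10⁻⁷) + (-1.92×10⁻⁷) + (3.34×10⁻⁷) = 1.48×10⁻⁸ J.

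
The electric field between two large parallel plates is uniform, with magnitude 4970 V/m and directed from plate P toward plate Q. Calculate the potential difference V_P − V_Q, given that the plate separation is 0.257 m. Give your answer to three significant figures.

In a uniform field, potential decreases in the direction of E: ΔV = −E·d for a displacement d parallel to E.
Going from Q to P is a displacement of 0.257 m opposite to the field, so V_P − V_Q = +Ed = 1280 V.

1280 V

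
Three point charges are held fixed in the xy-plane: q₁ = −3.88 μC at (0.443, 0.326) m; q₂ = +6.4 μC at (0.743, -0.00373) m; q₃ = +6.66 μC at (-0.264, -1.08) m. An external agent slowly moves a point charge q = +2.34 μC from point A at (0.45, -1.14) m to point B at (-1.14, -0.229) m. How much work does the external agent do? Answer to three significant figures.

For quasistatic motion the external work equals the change in potential energy: W_ext = qΔV = q(V_B − V_A).
At A: distances to the source charges are 1.47 m, 1.17 m, 0.717 m; V_A = Σ kqᵢ/rᵢ = 1.09×10⁵ V.
At B: distances to the source charges are 1.68 m, 1.90 m, 1.22 m; V_B = Σ kqᵢ/rᵢ = 5.86×10⁴ V.
ΔV = V_B − V_A = -5.02×10⁴ V.
W_ext = qΔV = (2.34×10⁻⁶ C)(-5.02×10⁴ V) = -0.118 J.

-0.118 J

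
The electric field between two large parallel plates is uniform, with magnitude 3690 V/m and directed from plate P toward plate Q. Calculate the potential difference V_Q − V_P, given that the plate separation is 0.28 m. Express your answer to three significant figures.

-1030 V

In a uniform field, potential decreases in the direction of E: ΔV = −E·d for a displacement d parallel to E.
Going from P to Q is a displacement of 0.28 m along the field, so V_Q − V_P = −Ed = -1030 V.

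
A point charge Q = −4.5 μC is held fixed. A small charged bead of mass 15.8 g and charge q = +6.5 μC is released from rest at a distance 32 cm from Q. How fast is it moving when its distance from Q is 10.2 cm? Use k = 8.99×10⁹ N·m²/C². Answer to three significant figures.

Only the electrostatic force acts, so mechanical energy is conserved: ½mv² = U₁ − U₂ = kQq(1/r₁ − 1/r₂).
U₁ − U₂ = (8.99×10⁹ N·m²/C²)(-4.50×10⁻⁶ C)(6.50×10⁻⁶ C)(1/0.320 − 1/0.102) = 1.76 J.
v = √(2·1.76/0.0158) = 14.9 m/s.

14.9 m/s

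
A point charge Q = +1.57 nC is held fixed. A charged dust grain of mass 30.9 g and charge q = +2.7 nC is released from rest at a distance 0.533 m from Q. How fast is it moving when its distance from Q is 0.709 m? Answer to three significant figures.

1.07×10⁻³ m/s

Only the electrostatic force acts, so mechanical energy is conserved: ½mv² = U₁ − U₂ = kQq(1/r₁ − 1/r₂).
U₁ − U₂ = (8.99×10⁹ N·m²/C²)(1.57×10⁻⁹ C)(2.70×10⁻⁹ C)(1/0.533 − 1/0.709) = 1.77×10⁻⁸ J.
v = √(2·1.77×10⁻⁸/0.0309) = 1.07×10⁻³ m/s.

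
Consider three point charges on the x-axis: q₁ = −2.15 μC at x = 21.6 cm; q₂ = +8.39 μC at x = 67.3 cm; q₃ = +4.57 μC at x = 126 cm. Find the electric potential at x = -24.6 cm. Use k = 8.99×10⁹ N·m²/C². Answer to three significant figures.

Electric potential is a scalar, so the contributions from each charge add algebraically: V = Σ kqᵢ/rᵢ.
Distances from the field point to each charge: r₁ = 0.462 m, r₂ = 0.919 m, r₃ = 1.51 m.
V = k[(-2.15×10⁻⁶)/(0.462) + (8.39×10⁻⁶)/(0.919) + (4.57×10⁻⁶)/(1.51)] = 6.75×10⁴ V.

6.75×10⁴ V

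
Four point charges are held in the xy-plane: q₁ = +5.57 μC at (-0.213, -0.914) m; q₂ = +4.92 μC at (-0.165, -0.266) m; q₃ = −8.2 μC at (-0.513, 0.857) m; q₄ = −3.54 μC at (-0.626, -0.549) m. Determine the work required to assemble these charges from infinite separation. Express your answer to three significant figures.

-0.584 J

The assembly work is the sum of pairwise potential energies, U = Σ_{i<j} kqᵢqⱼ/rᵢⱼ.
Pair separations: r₁₂ = 0.650 m, r₁₃ = 1.80 m, r₁₄ = 0.551 m, r₂₃ = 1.18 m, r₂₄ = 0.541 m, r₃₄ = 1.41 m.
Summing all 6 pair terms gives U = -0.584 J.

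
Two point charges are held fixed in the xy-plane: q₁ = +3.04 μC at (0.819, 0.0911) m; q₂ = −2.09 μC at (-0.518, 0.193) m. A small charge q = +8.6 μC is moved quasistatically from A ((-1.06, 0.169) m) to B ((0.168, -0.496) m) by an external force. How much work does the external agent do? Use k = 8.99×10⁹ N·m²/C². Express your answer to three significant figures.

For quasistatic motion the external work equals the change in potential energy: W_ext = qΔV = q(V_B − V_A).
At A: distances to the source charges are 1.88 m, 0.543 m; V_A = Σ kqᵢ/rᵢ = -2.01×10⁴ V.
At B: distances to the source charges are 0.877 m, 0.972 m; V_B = Σ kqᵢ/rᵢ = 1.19×10⁴ V.
ΔV = V_B − V_A = 3.20×10⁴ V.
W_ext = qΔV = (8.60×10⁻⁶ C)(3.20×10⁴ V) = 0.275 J.

0.275 J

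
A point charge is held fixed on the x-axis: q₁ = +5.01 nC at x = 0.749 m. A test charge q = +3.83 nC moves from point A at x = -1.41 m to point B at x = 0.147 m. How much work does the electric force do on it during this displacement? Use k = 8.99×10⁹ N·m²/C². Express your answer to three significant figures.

-2.07×10⁻⁷ J

The work done by the electric force is W_field = −ΔU = −q(V_B − V_A) = q(V_A − V_B).
At A: distance to the source charge is 2.16 m; V_A = kq₁/r = 20.9 V.
At B: distance to the source charge is 0.602 m; V_B = kq₁/r = 74.8 V.
ΔV = V_B − V_A = 54.0 V.
W_field = −qΔV = −(3.83×10⁻⁹ C)(54.0 V) = -2.07×10⁻⁷ J.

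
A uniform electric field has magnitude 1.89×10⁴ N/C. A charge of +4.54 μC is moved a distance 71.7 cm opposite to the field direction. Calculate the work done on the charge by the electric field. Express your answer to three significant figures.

The potential change for a displacement 71.7 cm opposite to the field direction is ΔV = +Ed = 1.36×10⁴ V.
W_field = −qΔV = -0.0615 J.

-0.0615 J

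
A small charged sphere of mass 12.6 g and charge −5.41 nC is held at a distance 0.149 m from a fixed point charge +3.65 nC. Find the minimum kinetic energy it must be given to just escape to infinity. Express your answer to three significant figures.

1.19×10⁻⁶ J

To just escape, total mechanical energy must reach zero at infinity: ½mv²_min + U = 0, so ½mv²_min = −U = |kQq|/r.
|U| = |kQq|/r = (8.99×10⁹ N·m²/C²)(3.65×10⁻⁹)(5.41×10⁻⁹)/(0.149) = 1.19×10⁻⁶ J.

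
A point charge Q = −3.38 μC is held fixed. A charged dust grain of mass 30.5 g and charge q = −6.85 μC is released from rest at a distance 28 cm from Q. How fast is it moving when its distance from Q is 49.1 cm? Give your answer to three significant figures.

Only the electrostatic force acts, so mechanical energy is conserved: ½mv² = U₁ − U₂ = kQq(1/r₁ − 1/r₂).
U₁ − U₂ = (8.99×10⁹ N·m²/C²)(-3.38×10⁻⁶ C)(-6.85×10⁻⁶ C)(1/0.280 − 1/0.491) = 0.319 J.
v = √(2·0.319/0.0305) = 4.58 m/s.

4.58 m/s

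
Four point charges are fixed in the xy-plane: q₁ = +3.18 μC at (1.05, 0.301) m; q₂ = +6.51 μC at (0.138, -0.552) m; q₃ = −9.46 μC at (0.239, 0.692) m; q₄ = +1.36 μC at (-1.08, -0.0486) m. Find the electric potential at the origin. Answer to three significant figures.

The total potential is the scalar sum of each charge's contribution, V = Σ kqᵢ/rᵢ.
Distances from the field point to each charge: r₁ = 1.09 m, r₂ = 0.569 m, r₃ = 0.732 m, r₄ = 1.08 m.
V = k[(3.18×10⁻⁶)/(1.09) + (6.51×10⁻⁶)/(0.569) + (-9.46×10⁻⁶)/(0.732) + (1.36×10⁻⁶)/(1.08)] = 2.42×10⁴ V.

2.42×10⁴ V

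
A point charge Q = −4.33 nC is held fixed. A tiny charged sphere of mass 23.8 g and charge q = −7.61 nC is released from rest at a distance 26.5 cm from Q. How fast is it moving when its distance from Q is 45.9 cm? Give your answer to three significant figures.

Only the electrostatic force acts, so mechanical energy is conserved: ½mv² = U₁ − U₂ = kQq(1/r₁ − 1/r₂).
U₁ − U₂ = (8.99×10⁹ N·m²/C²)(-4.33×10⁻⁹ C)(-7.61×10⁻⁹ C)(1/0.265 − 1/0.459) = 4.72×10⁻⁷ J.
v = √(2·4.72×10⁻⁷/0.0238) = 6.30×10⁻³ m/s.

6.30×10⁻³ m/s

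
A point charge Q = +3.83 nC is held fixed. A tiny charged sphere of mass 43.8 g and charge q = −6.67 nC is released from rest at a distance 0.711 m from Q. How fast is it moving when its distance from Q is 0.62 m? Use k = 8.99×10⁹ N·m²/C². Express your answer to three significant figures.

1.47×10⁻³ m/s

Only the electrostatic force acts, so mechanical energy is conserved: ½mv² = U₁ − U₂ = kQq(1/r₁ − 1/r₂).
U₁ − U₂ = (8.99×10⁹ N·m²/C²)(3.83×10⁻⁹ C)(-6.67×10⁻⁹ C)(1/0.711 − 1/0.620) = 4.74×10⁻⁸ J.
v = √(2·4.74×10⁻⁸/0.0438) = 1.47×10⁻³ m/s.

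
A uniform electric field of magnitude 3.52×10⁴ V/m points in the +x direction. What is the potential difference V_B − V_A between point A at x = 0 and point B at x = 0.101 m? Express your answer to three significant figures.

-3560 V

In a uniform field, potential decreases in the direction of E: V_B − V_A = −E·Δx.
V_B − V_A = −(3.52×10⁴ V/m)(0.101 m) = -3560 V.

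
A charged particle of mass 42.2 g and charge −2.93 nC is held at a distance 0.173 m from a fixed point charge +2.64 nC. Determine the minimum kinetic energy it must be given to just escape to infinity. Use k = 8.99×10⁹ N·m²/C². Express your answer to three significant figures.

To just escape, total mechanical energy must reach zero at infinity: ½mv²_min + U = 0, so ½mv²_min = −U = |kQq|/r.
|U| = |kQq|/r = (8.99×10⁹ N·m²/C²)(2.64×10⁻⁹)(2.93×10⁻⁹)/(0.173) = 4.02×10⁻⁷ J.

4.02×10⁻⁷ J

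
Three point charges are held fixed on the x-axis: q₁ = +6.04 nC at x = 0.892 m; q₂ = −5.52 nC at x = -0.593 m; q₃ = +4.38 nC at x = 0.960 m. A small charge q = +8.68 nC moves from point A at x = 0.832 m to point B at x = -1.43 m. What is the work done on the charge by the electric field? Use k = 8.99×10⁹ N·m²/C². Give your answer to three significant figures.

The work done by the electric force is W_field = −ΔU = −q(V_B − V_A) = q(V_A − V_B).
At A: distances to the source charges are 0.0600 m, 1.42 m, 0.128 m; V_A = Σ kqᵢ/rᵢ = 1180 V.
At B: distances to the source charges are 2.32 m, 0.837 m, 2.39 m; V_B = Σ kqᵢ/rᵢ = -19.4 V.
ΔV = V_B − V_A = -1200 V.
W_field = −qΔV = −(8.68×10⁻⁹ C)(-1200 V) = 1.04×10⁻⁵ J.

1.04×10⁻⁵ J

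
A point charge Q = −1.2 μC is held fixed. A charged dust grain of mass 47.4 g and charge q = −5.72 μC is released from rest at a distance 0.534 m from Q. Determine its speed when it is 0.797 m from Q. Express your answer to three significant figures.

1.27 m/s

Only the electrostatic force acts, so mechanical energy is conserved: ½mv² = U₁ − U₂ = kQq(1/r₁ − 1/r₂).
U₁ − U₂ = (8.99×10⁹ N·m²/C²)(-1.20×10⁻⁶ C)(-5.72×10⁻⁶ C)(1/0.534 − 1/0.797) = 0.0381 J.
v = √(2·0.0381/0.0474) = 1.27 m/s.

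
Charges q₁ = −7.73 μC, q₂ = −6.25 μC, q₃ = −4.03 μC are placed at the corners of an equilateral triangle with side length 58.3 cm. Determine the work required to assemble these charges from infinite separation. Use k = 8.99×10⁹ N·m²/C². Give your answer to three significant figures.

1.61 J

The assembly work is the sum of pairwise potential energies, U = Σ_{i<j} kqᵢqⱼ/rᵢⱼ.
All three pair separations equal the side length, 0.583 m.
U = (0.745) + (0.480) + (0.388) = 1.61 J.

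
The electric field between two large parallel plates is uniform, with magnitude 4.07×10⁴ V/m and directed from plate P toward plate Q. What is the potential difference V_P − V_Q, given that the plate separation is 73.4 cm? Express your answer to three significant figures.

2.99×10⁴ V

In a uniform field, potential decreases in the direction of E: ΔV = −E·d for a displacement d parallel to E.
Going from Q to P is a displacement of 73.4 cm opposite to the field, so V_P − V_Q = +Ed = 2.99×10⁴ V.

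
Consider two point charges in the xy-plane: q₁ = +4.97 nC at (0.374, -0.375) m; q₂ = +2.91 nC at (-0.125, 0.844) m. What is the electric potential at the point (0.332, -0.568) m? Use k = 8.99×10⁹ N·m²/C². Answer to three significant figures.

244 V

The total potential is the scalar sum of each charge's contribution, V = Σ kqᵢ/rᵢ.
Distances from the field point to each charge: r₁ = 0.198 m, r₂ = 1.48 m.
V = k[(4.97×10⁻⁹)/(0.198) + (2.91×10⁻⁹)/(1.48)] = 244 V.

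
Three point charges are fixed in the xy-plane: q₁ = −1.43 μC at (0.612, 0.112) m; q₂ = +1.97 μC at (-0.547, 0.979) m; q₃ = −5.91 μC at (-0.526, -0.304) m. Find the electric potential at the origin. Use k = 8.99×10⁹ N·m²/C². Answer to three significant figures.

-9.23×10⁴ V

Electric potential is a scalar, so the contributions from each charge add algebraically: V = Σ kqᵢ/rᵢ.
Distances from the field point to each charge: r₁ = 0.622 m, r₂ = 1.12 m, r₃ = 0.608 m.
V = k[(-1.43×10⁻⁶)/(0.622) + (1.97×10⁻⁶)/(1.12) + (-5.91×10⁻⁶)/(0.608)] = -9.23×10⁴ V.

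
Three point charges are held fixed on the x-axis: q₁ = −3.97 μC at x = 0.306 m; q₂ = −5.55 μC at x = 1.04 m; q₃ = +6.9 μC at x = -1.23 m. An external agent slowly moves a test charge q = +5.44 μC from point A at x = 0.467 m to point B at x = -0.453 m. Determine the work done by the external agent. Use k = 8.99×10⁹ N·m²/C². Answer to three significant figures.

For quasistatic motion the external work equals the change in potential energy: W_ext = qΔV = q(V_B − V_A).
At A: distances to the source charges are 0.161 m, 0.573 m, 1.70 m; V_A = Σ kqᵢ/rᵢ = -2.72×10⁵ V.
At B: distances to the source charges are 0.759 m, 1.49 m, 0.777 m; V_B = Σ kqᵢ/rᵢ = -608 V.
ΔV = V_B − V_A = 2.72×10⁵ V.
W_ext = qΔV = (5.44×10⁻⁶ C)(2.72×10⁵ V) = 1.48 J.

1.48 J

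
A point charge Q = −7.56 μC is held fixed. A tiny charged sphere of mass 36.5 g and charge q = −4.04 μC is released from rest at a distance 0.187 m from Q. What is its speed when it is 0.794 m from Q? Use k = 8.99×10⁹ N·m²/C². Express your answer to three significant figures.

7.84 m/s

Only the electrostatic force acts, so mechanical energy is conserved: ½mv² = U₁ − U₂ = kQq(1/r₁ − 1/r₂).
U₁ − U₂ = (8.99×10⁹ N·m²/C²)(-7.56×10⁻⁶ C)(-4.04×10⁻⁶ C)(1/0.187 − 1/0.794) = 1.12 J.
v = √(2·1.12/0.0365) = 7.84 m/s.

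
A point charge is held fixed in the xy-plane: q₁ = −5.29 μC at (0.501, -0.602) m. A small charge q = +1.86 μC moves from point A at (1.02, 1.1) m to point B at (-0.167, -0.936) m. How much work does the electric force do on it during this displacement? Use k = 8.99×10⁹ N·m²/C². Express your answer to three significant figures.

0.0687 J

The work done by the electric force is W_field = −ΔU = −q(V_B − V_A) = q(V_A − V_B).
At A: distance to the source charge is 1.78 m; V_A = kq₁/r = -2.67×10⁴ V.
At B: distance to the source charge is 0.747 m; V_B = kq₁/r = -6.37×10⁴ V.
ΔV = V_B − V_A = -3.70×10⁴ V.
W_field = −qΔV = −(1.86×10⁻⁶ C)(-3.70×10⁴ V) = 0.0687 J.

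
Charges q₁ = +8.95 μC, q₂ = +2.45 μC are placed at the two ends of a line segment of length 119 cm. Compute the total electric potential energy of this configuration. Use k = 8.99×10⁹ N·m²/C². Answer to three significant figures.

The work to assemble the configuration equals its total potential energy, U = Σ kqᵢqⱼ/rᵢⱼ over all pairs.
The separation is r = 1.19 m.
U = (0.166) = 0.166 J.

0.166 J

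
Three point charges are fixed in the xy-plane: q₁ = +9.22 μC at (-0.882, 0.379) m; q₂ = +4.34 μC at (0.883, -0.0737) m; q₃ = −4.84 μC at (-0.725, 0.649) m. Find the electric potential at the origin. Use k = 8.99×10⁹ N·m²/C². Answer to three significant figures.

Electric potential is a scalar, so the contributions from each charge add algebraically: V = Σ kqᵢ/rᵢ.
Distances from the field point to each charge: r₁ = 0.960 m, r₂ = 0.886 m, r₃ = 0.973 m.
V = k[(9.22×10⁻⁶)/(0.960) + (4.34×10⁻⁶)/(0.886) + (-4.84×10⁻⁶)/(0.973)] = 8.57×10⁴ V.

8.57×10⁴ V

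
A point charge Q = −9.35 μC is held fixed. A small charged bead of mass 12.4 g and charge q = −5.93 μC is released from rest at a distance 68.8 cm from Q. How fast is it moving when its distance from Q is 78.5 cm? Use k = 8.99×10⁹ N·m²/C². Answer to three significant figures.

Only the electrostatic force acts, so mechanical energy is conserved: ½mv² = U₁ − U₂ = kQq(1/r₁ − 1/r₂).
U₁ − U₂ = (8.99×10⁹ N·m²/C²)(-9.35×10⁻⁶ C)(-5.93×10⁻⁶ C)(1/0.688 − 1/0.785) = 0.0895 J.
v = √(2·0.0895/0.0124) = 3.80 m/s.

3.80 m/s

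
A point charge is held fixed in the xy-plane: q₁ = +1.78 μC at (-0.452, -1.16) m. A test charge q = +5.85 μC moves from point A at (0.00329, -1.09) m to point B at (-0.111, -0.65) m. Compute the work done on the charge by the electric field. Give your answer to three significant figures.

0.0506 J

The work done by the electric force is W_field = −ΔU = −q(V_B − V_A) = q(V_A − V_B).
At A: distance to the source charge is 0.461 m; V_A = kq₁/r = 3.47×10⁴ V.
At B: distance to the source charge is 0.613 m; V_B = kq₁/r = 2.61×10⁴ V.
ΔV = V_B − V_A = -8660 V.
W_field = −qΔV = −(5.85×10⁻⁶ C)(-8660 V) = 0.0506 J.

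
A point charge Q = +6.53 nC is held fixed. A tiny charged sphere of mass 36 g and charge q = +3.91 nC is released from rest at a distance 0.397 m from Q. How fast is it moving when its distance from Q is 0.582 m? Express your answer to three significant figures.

Only the electrostatic force acts, so mechanical energy is conserved: ½mv² = U₁ − U₂ = kQq(1/r₁ − 1/r₂).
U₁ − U₂ = (8.99×10⁹ N·m²/C²)(6.53×10⁻⁹ C)(3.91×10⁻⁹ C)(1/0.397 − 1/0.582) = 1.84×10⁻⁷ J.
v = √(2·1.84×10⁻⁷/0.0360) = 3.20×10⁻³ m/s.

3.20×10⁻³ m/s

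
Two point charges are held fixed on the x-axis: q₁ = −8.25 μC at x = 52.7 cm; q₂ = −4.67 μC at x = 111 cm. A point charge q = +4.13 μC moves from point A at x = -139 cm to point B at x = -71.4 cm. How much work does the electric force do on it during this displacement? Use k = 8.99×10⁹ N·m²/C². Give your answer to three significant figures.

0.113 J

The work done by the electric force is W_field = −ΔU = −q(V_B − V_A) = q(V_A − V_B).
At A: distances to the source charges are 1.92 m, 2.50 m; V_A = Σ kqᵢ/rᵢ = -5.55×10⁴ V.
At B: distances to the source charges are 1.24 m, 1.82 m; V_B = Σ kqᵢ/rᵢ = -8.28×10⁴ V.
ΔV = V_B − V_A = -2.73×10⁴ V.
W_field = −qΔV = −(4.13×10⁻⁶ C)(-2.73×10⁴ V) = 0.113 J.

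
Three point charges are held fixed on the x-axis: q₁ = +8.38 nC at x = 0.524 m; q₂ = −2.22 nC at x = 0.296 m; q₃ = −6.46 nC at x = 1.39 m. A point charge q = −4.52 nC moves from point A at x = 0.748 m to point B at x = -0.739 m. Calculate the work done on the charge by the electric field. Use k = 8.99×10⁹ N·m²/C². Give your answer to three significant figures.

The work done by the electric force is W_field = −ΔU = −q(V_B − V_A) = q(V_A − V_B).
At A: distances to the source charges are 0.224 m, 0.452 m, 0.642 m; V_A = Σ kqᵢ/rᵢ = 202 V.
At B: distances to the source charges are 1.26 m, 1.03 m, 2.13 m; V_B = Σ kqᵢ/rᵢ = 13.1 V.
ΔV = V_B − V_A = -189 V.
W_field = −qΔV = −(-4.52×10⁻⁹ C)(-189 V) = -8.53×10⁻⁷ J.

-8.53×10⁻⁷ J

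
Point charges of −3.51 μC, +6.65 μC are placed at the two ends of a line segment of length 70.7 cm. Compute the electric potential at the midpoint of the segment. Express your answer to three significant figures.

7.99×10⁴ V

Electric potential is a scalar, so the contributions from each charge add algebraically: V = Σ kqᵢ/rᵢ.
Each charge is 0.354 m from the midpoint.
V = k[(-3.51×10⁻⁶)/(0.354) + (6.65×10⁻⁶)/(0.354)] = 7.99×10⁴ V.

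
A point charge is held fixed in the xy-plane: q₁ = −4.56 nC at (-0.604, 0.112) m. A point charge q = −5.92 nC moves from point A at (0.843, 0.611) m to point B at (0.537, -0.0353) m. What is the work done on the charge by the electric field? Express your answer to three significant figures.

The work done by the electric force is W_field = −ΔU = −q(V_B − V_A) = q(V_A − V_B).
At A: distance to the source charge is 1.53 m; V_A = kq₁/r = -26.8 V.
At B: distance to the source charge is 1.15 m; V_B = kq₁/r = -35.6 V.
ΔV = V_B − V_A = -8.85 V.
W_field = −qΔV = −(-5.92×10⁻⁹ C)(-8.85 V) = -5.24×10⁻⁸ J.

-5.24×10⁻⁸ J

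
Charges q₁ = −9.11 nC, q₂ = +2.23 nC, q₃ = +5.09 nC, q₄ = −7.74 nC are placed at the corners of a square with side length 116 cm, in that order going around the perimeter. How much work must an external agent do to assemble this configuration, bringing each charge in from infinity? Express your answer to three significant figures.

-1.77×10⁻⁷ J

The assembly work is the sum of pairwise potential energies, U = Σ_{i<j} kqᵢqⱼ/rᵢⱼ.
The four side pairs have separation 1.16 m and the two diagonal pairs 1.64 m.
Summing all 6 pair terms gives U = -1.77×10⁻⁷ J.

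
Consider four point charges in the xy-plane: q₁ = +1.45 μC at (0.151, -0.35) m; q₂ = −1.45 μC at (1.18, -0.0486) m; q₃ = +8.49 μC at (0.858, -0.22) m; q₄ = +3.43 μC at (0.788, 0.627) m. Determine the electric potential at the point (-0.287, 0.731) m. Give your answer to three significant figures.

Electric potential is a scalar, so the contributions from each charge add algebraically: V = Σ kqᵢ/rᵢ.
Distances from the field point to each charge: r₁ = 1.17 m, r₂ = 1.66 m, r₃ = 1.49 m, r₄ = 1.08 m.
V = k[(1.45×10⁻⁶)/(1.17) + (-1.45×10⁻⁶)/(1.66) + (8.49×10⁻⁶)/(1.49) + (3.43×10⁻⁶)/(1.08)] = 8.32×10⁴ V.

8.32×10⁴ V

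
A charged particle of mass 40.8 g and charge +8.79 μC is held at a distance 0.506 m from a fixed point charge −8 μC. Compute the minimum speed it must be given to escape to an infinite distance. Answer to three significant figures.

7.83 m/s

To just escape, total mechanical energy must reach zero at infinity: ½mv²_min + U = 0, so ½mv²_min = −U = |kQq|/r.
|U| = |kQq|/r = (8.99×10⁹ N·m²/C²)(8.00×10⁻⁶)(8.79×10⁻⁶)/(0.506) = 1.25 J.
v_min = √(2|U|/m) = √(2·1.25/0.0408) = 7.83 m/s.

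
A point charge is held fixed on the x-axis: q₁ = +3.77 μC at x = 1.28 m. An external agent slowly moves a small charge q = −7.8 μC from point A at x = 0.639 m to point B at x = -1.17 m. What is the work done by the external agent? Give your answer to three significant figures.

For quasistatic motion the external work equals the change in potential energy: W_ext = qΔV = q(V_B − V_A).
At A: distance to the source charge is 0.641 m; V_A = kq₁/r = 5.29×10⁴ V.
At B: distance to the source charge is 2.45 m; V_B = kq₁/r = 1.38×10⁴ V.
ΔV = V_B − V_A = -3.90×10⁴ V.
W_ext = qΔV = (-7.80×10⁻⁶ C)(-3.90×10⁴ V) = 0.305 J.

0.305 J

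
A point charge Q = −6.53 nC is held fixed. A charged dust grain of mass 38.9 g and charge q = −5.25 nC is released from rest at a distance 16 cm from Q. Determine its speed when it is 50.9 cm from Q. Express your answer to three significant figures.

Only the electrostatic force acts, so mechanical energy is conserved: ½mv² = U₁ − U₂ = kQq(1/r₁ − 1/r₂).
U₁ − U₂ = (8.99×10⁹ N·m²/C²)(-6.53×10⁻⁹ C)(-5.25×10⁻⁹ C)(1/0.160 − 1/0.509) = 1.32×10⁻⁶ J.
v = √(2·1.32×10⁻⁶/0.0389) = 8.24×10⁻³ m/s.

8.24×10⁻³ m/s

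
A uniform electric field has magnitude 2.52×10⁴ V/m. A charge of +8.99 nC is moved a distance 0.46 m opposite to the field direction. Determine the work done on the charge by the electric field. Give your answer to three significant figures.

-1.04×10⁻⁴ J

The potential change for a displacement 0.46 m opposite to the field direction is ΔV = +Ed = 1.16×10⁴ V.
W_field = −qΔV = -1.04×10⁻⁴ J.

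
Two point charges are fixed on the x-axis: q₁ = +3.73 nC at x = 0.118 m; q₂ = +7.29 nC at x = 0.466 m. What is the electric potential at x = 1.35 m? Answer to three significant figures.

The total potential is the scalar sum of each charge's contribution, V = Σ kqᵢ/rᵢ.
Distances from the field point to each charge: r₁ = 1.23 m, r₂ = 0.884 m.
V = k[(3.73×10⁻⁹)/(1.23) + (7.29×10⁻⁹)/(0.884)] = 101 V.

101 V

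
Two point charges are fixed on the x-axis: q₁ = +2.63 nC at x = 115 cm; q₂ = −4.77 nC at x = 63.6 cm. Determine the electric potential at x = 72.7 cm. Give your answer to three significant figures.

Electric potential is a scalar, so the contributions from each charge add algebraically: V = Σ kqᵢ/rᵢ.
Distances from the field point to each charge: r₁ = 0.423 m, r₂ = 0.0910 m.
V = k[(2.63×10⁻⁹)/(0.423) + (-4.77×10⁻⁹)/(0.0910)] = -415 V.

-415 V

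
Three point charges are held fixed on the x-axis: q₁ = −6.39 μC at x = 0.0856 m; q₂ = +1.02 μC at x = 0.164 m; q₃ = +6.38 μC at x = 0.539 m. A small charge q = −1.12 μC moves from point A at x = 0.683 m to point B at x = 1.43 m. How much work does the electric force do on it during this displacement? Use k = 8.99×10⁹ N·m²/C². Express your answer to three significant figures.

The work done by the electric force is W_field = −ΔU = −q(V_B − V_A) = q(V_A − V_B).
At A: distances to the source charges are 0.597 m, 0.519 m, 0.144 m; V_A = Σ kqᵢ/rᵢ = 3.20×10⁵ V.
At B: distances to the source charges are 1.34 m, 1.27 m, 0.891 m; V_B = Σ kqᵢ/rᵢ = 2.89×10⁴ V.
ΔV = V_B − V_A = -2.91×10⁵ V.
W_field = −qΔV = −(-1.12×10⁻⁶ C)(-2.91×10⁵ V) = -0.326 J.

-0.326 J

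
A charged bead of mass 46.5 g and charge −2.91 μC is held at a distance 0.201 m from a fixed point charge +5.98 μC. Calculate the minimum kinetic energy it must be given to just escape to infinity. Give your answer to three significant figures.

To just escape, total mechanical energy must reach zero at infinity: ½mv²_min + U = 0, so ½mv²_min = −U = |kQq|/r.
|U| = |kQq|/r = (8.99×10⁹ N·m²/C²)(5.98×10⁻⁶)(2.91×10⁻⁶)/(0.201) = 0.778 J.

0.778 J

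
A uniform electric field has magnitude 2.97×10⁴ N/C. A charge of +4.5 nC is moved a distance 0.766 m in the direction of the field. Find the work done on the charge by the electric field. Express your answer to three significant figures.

1.02×10⁻⁴ J

The potential change for a displacement 0.766 m in the direction of the field is ΔV = −Ed = -2.28×10⁴ V.
W_field = −qΔV = 1.02×10⁻⁴ J.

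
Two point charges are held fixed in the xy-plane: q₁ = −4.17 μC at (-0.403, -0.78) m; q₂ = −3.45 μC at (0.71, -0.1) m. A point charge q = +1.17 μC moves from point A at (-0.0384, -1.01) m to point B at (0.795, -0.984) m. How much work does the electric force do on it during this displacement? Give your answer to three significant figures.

-0.0556 J

The work done by the electric force is W_field = −ΔU = −q(V_B − V_A) = q(V_A − V_B).
At A: distances to the source charges are 0.431 m, 1.18 m; V_A = Σ kqᵢ/rᵢ = -1.13×10⁵ V.
At B: distances to the source charges are 1.22 m, 0.888 m; V_B = Σ kqᵢ/rᵢ = -6.58×10⁴ V.
ΔV = V_B − V_A = 4.75×10⁴ V.
W_field = −qΔV = −(1.17×10⁻⁶ C)(4.75×10⁴ V) = -0.0556 J.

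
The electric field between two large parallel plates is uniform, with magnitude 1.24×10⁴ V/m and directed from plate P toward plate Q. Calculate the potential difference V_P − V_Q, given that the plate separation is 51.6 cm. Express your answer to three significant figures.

6400 V

In a uniform field, potential decreases in the direction of E: ΔV = −E·d for a displacement d parallel to E.
Going from Q to P is a displacement of 51.6 cm opposite to the field, so V_P − V_Q = +Ed = 6400 V.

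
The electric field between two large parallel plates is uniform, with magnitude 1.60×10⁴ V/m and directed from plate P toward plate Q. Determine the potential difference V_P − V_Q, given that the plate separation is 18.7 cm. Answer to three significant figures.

2990 V

In a uniform field, potential decreases in the direction of E: ΔV = −E·d for a displacement d parallel to E.
Going from Q to P is a displacement of 18.7 cm opposite to the field, so V_P − V_Q = +Ed = 2990 V.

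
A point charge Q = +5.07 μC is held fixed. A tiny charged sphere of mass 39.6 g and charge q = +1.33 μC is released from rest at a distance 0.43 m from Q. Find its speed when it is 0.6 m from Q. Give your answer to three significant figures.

Only the electrostatic force acts, so mechanical energy is conserved: ½mv² = U₁ − U₂ = kQq(1/r₁ − 1/r₂).
U₁ − U₂ = (8.99×10⁹ N·m²/C²)(5.07×10⁻⁶ C)(1.33×10⁻⁶ C)(1/0.430 − 1/0.600) = 0.0399 J.
v = √(2·0.0399/0.0396) = 1.42 m/s.

1.42 m/s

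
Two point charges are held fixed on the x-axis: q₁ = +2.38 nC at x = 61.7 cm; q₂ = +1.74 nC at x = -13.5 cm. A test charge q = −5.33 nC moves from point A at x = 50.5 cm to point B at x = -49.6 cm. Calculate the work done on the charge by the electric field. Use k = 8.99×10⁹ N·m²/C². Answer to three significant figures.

-8.15×10⁻⁷ J

The work done by the electric force is W_field = −ΔU = −q(V_B − V_A) = q(V_A − V_B).
At A: distances to the source charges are 0.112 m, 0.640 m; V_A = Σ kqᵢ/rᵢ = 215 V.
At B: distances to the source charges are 1.11 m, 0.361 m; V_B = Σ kqᵢ/rᵢ = 62.6 V.
ΔV = V_B − V_A = -153 V.
W_field = −qΔV = −(-5.33×10⁻⁹ C)(-153 V) = -8.15×10⁻⁷ J.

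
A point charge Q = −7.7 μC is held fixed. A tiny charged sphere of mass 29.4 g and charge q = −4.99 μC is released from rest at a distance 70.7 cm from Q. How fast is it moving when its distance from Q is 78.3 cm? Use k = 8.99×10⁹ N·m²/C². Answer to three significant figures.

1.80 m/s

Only the electrostatic force acts, so mechanical energy is conserved: ½mv² = U₁ − U₂ = kQq(1/r₁ − 1/r₂).
U₁ − U₂ = (8.99×10⁹ N·m²/C²)(-7.70×10⁻⁶ C)(-4.99×10⁻⁶ C)(1/0.707 − 1/0.783) = 0.0474 J.
v = √(2·0.0474/0.0294) = 1.80 m/s.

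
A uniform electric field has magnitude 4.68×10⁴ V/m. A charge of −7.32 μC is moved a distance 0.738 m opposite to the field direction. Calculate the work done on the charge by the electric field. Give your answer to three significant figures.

The potential change for a displacement 0.738 m opposite to the field direction is ΔV = +Ed = 3.45×10⁴ V.
W_field = −qΔV = 0.253 J.

0.253 J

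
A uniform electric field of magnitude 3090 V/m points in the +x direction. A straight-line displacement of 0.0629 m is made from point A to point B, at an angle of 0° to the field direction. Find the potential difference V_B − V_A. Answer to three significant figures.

Only the component of displacement along E changes the potential: ΔV = −E·d·cosθ.
ΔV = −(3090 V/m)(0.0629 m)cos0° = -194 V.

-194 V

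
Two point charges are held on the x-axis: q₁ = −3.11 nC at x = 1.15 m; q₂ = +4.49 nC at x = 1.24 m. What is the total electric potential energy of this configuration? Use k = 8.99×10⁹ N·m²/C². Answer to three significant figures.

The assembly work is the sum of pairwise potential energies, U = Σ_{i<j} kqᵢqⱼ/rᵢⱼ.
Pair separations: r₁₂ = 0.0900 m.
U = (-1.39×10⁻⁶) = -1.39×10⁻⁶ J.

-1.39×10⁻⁶ J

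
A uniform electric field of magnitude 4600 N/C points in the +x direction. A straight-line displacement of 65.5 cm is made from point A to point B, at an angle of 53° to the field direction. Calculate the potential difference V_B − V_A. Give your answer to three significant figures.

-1810 V

Only the component of displacement along E changes the potential: ΔV = −E·d·cosθ.
ΔV = −(4600 V/m)(0.655 m)cos53° = -1810 V.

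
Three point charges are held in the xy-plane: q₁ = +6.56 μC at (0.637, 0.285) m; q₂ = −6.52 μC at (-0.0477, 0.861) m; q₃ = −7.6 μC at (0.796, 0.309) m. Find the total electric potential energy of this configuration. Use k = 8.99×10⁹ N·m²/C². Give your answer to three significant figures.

-2.78 J

The work to assemble the configuration equals its total potential energy, U = Σ kqᵢqⱼ/rᵢⱼ over all pairs.
Pair separations: r₁₂ = 0.895 m, r₁₃ = 0.161 m, r₂₃ = 1.01 m.
U = (-0.430) + (-2.79) + (0.442) = -2.78 J.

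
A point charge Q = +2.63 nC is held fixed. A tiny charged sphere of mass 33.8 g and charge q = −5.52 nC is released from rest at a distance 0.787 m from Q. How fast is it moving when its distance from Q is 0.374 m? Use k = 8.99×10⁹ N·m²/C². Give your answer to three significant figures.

Only the electrostatic force acts, so mechanical energy is conserved: ½mv² = U₁ − U₂ = kQq(1/r₁ − 1/r₂).
U₁ − U₂ = (8.99×10⁹ N·m²/C²)(2.63×10⁻⁹ C)(-5.52×10⁻⁹ C)(1/0.787 − 1/0.374) = 1.83×10⁻⁷ J.
v = √(2·1.83×10⁻⁷/0.0338) = 3.29×10⁻³ m/s.

3.29×10⁻³ m/s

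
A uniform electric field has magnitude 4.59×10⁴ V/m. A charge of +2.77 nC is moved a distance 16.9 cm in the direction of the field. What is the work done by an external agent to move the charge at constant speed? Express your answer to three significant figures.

-2.15×10⁻⁵ J

The potential change for a displacement 16.9 cm in the direction of the field is ΔV = −Ed = -7760 V.
W_ext = qΔV = -2.15×10⁻⁵ J.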